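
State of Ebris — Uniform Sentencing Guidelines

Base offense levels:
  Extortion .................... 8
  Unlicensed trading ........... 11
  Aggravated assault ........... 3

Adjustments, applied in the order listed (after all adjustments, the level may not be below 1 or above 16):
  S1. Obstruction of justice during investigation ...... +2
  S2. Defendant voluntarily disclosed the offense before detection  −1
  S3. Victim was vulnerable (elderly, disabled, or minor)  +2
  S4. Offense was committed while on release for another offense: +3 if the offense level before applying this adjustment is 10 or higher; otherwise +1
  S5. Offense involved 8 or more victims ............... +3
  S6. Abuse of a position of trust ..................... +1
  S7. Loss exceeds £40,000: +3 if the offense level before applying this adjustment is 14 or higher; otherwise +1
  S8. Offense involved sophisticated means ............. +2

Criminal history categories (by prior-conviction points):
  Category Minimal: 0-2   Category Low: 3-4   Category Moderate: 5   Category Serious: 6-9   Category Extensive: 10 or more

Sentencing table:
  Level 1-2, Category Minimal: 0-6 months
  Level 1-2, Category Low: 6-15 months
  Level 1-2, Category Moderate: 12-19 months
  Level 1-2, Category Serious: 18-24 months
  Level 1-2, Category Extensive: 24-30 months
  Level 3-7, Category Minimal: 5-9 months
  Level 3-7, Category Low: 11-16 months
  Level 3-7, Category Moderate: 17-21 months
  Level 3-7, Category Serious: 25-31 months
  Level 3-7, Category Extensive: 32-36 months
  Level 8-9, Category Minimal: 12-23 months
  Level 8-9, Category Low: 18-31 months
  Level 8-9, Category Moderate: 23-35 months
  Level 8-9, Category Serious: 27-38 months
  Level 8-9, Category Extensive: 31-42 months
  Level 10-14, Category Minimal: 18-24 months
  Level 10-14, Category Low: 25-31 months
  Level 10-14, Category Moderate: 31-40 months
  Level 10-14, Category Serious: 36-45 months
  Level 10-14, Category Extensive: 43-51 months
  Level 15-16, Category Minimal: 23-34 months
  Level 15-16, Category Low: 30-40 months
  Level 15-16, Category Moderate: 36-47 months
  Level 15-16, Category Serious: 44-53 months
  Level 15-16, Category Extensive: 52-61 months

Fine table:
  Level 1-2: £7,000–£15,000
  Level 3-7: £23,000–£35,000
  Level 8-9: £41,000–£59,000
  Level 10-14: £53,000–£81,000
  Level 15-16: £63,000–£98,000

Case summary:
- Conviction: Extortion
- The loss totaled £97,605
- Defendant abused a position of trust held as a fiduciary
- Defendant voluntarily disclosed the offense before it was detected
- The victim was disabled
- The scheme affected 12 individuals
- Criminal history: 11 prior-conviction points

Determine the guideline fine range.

£53,000–£81,000

Base offense level for extortion: 8.
S1 does not apply.
S2 applies: 8 − 1 = 7.
S3 applies: 7 + 2 = 9.
S5 applies: 9 + 3 = 12.
S6 applies: 12 + 1 = 13.
S7 applies (level before this adjustment is 13 < 14, so +1): 13 + 1 = 14.
Final offense level: 14.
Level 14 falls in the 10-14 band.
Fine table: Level 10-14 → £53,000–£81,000.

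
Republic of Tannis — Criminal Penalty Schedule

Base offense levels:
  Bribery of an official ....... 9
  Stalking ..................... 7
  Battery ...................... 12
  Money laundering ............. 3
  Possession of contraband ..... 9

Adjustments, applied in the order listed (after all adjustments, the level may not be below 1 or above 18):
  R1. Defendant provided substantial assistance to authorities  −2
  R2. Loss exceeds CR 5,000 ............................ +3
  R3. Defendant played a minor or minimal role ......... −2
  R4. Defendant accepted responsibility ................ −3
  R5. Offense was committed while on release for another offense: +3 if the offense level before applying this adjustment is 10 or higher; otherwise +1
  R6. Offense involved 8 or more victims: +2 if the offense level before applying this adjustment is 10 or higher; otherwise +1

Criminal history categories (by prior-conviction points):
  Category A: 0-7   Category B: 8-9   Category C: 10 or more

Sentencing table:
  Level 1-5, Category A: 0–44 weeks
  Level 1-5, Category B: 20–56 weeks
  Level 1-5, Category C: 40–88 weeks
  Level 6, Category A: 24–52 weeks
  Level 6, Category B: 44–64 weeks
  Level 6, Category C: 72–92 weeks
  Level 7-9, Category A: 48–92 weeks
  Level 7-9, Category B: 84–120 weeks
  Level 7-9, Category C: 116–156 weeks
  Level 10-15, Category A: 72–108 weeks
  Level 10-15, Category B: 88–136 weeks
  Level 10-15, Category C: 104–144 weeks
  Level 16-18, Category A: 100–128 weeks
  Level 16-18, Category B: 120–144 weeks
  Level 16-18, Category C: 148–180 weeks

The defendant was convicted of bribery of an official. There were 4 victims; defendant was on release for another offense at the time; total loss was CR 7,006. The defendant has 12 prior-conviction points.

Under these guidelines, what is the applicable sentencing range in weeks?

104-144 weeks

Base offense level for bribery of an official: 9.
R1 does not apply.
R2 applies: 9 + 3 = 12.
R5 applies (level before this adjustment is 12 ≥ 10, so +3): 12 + 3 = 15.
Final offense level: 15.
Criminal history: 12 prior points → Category C (10+).
Level 15 falls in the 10-15 band.
Grid: Level 10-15 × Category C = 104-144 weeks.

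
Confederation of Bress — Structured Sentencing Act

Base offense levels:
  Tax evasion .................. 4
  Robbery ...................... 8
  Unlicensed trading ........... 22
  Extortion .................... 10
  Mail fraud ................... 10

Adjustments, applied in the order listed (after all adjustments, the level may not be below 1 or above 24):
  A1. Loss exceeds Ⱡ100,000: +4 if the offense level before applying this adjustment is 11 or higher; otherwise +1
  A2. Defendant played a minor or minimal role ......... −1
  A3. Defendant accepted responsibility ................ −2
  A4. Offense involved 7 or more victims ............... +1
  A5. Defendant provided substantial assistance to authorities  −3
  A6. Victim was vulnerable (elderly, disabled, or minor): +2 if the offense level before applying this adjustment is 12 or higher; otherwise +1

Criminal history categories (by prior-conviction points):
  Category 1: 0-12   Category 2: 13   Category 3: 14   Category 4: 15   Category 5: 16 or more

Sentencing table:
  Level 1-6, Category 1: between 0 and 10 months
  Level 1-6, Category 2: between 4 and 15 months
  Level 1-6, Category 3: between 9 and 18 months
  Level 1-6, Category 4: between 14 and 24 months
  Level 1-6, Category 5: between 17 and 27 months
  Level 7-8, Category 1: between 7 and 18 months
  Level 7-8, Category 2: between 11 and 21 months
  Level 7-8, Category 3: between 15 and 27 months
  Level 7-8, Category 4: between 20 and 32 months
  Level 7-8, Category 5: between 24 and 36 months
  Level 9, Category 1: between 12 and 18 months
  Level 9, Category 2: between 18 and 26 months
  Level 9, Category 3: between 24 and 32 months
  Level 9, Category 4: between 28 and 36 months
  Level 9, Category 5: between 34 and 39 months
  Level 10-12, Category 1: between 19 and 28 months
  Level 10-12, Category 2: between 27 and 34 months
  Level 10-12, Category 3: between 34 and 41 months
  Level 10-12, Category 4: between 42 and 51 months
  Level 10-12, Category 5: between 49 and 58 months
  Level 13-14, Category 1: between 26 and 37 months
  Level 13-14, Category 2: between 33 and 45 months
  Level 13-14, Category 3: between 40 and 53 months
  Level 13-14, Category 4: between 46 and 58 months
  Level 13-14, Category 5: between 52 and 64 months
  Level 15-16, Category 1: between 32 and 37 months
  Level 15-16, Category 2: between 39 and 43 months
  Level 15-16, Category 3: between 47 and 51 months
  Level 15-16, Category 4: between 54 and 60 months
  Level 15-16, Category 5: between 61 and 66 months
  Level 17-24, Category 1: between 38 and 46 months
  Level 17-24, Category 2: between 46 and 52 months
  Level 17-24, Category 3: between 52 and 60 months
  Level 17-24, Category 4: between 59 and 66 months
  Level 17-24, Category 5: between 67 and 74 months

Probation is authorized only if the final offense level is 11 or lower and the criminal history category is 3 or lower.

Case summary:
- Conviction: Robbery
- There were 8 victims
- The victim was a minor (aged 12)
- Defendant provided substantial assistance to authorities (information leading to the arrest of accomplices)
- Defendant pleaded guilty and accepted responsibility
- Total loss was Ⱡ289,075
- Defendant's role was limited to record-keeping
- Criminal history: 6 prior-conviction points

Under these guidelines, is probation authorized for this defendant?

Yes

Base offense level for robbery: 8.
A1 applies (level before this adjustment is 8 < 11, so +1): 8 + 1 = 9.
A2 applies: 9 − 1 = 8.
A3 applies: 8 − 2 = 6.
A4 applies: 6 + 1 = 7.
A5 applies: 7 − 3 = 4.
A6 applies (level before this adjustment is 4 < 12, so +1): 4 + 1 = 5.
Final offense level: 5.
Criminal history: 6 prior points → Category 1 (0-12).
Level 5 falls in the 1-6 band.
Grid: Level 1-6 × Category 1 = 0-10 months.
Probation check: level 5 ≤ 11 and category 1 ≤ 3 → eligible.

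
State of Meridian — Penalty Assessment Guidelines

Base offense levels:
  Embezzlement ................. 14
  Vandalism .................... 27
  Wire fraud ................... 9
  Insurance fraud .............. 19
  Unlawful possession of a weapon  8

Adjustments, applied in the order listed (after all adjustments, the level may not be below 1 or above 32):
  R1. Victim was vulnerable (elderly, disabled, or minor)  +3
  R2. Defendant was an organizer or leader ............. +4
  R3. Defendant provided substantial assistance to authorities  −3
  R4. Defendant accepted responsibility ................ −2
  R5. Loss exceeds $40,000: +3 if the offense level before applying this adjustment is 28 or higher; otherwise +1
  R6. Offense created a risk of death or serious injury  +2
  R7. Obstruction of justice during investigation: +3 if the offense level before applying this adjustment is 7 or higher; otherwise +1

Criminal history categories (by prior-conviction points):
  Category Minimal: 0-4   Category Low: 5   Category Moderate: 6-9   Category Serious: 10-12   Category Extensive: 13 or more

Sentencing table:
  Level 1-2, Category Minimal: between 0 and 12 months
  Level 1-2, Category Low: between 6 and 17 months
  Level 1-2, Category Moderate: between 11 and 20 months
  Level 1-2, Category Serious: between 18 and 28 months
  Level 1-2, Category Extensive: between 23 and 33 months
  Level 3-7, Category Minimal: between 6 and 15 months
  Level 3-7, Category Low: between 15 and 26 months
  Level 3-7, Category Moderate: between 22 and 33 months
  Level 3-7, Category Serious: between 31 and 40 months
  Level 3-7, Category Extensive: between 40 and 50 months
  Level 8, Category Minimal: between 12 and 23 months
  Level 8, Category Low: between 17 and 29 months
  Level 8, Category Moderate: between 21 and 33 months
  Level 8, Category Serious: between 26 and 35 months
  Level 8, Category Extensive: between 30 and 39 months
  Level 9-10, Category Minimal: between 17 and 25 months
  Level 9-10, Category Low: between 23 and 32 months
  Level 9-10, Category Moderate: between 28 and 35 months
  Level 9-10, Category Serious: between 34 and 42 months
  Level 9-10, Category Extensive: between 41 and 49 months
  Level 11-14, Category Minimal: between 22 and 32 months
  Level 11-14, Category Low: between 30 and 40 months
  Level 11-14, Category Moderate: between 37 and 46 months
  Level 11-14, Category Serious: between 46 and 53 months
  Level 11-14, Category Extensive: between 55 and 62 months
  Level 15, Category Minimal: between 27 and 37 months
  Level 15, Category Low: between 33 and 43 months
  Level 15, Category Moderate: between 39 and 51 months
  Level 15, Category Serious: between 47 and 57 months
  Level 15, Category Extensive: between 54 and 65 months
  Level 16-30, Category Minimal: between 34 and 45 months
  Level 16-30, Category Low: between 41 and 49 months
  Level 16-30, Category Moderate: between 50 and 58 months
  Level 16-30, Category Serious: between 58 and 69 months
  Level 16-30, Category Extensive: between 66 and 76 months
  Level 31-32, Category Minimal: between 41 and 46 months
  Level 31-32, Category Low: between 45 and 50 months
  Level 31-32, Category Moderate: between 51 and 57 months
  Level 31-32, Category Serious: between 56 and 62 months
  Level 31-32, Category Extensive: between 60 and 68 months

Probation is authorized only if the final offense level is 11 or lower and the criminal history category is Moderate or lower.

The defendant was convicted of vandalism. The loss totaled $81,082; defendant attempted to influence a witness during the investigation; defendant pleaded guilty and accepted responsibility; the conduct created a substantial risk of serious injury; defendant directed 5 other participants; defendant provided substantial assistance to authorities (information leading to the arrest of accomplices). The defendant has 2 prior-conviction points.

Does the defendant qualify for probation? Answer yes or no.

Base offense level for vandalism: 27.
R1 does not apply.
R2 applies: 27 + 4 = 31.
R3 applies: 31 − 3 = 28.
R4 applies: 28 − 2 = 26.
R5 applies (level before this adjustment is 26 < 28, so +1): 26 + 1 = 27.
R6 applies: 27 + 2 = 29.
R7 applies (level before this adjustment is 29 ≥ 7, so +3): 29 + 3 = 32.
Final offense level: 32.
Criminal history: 2 prior points → Category Minimal (0-4).
Level 32 falls in the 31-32 band.
Grid: Level 31-32 × Category Minimal = 41-46 months.
Probation check: level 32 > 11 and category Minimal ≤ Moderate → not eligible.

No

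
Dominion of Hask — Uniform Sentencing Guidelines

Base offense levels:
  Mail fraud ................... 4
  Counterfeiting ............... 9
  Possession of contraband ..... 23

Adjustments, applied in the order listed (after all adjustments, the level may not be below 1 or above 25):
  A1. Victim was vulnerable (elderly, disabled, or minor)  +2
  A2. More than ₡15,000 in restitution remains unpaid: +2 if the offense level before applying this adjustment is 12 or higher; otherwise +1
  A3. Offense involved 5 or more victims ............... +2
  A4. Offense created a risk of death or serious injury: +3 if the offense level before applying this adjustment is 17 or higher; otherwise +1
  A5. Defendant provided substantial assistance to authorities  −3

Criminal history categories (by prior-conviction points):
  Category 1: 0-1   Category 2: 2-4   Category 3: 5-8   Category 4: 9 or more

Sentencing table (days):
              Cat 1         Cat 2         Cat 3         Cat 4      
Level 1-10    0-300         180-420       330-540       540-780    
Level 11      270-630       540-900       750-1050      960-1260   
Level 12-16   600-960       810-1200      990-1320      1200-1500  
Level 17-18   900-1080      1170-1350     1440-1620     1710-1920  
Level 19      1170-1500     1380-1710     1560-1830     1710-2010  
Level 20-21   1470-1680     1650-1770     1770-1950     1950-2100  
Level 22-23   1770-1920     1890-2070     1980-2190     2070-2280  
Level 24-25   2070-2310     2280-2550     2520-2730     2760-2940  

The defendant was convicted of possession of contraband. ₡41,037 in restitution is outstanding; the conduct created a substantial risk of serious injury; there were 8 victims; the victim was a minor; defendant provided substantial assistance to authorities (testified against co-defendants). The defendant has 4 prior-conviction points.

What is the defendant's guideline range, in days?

2280-2550 days

Base offense level for possession of contraband: 23.
A1 applies: 23 + 2 = 25.
A2 applies (level before this adjustment is 25 ≥ 12, so +2): 25 + 2 = 27.
A3 applies: 27 + 2 = 29.
A4 applies (level before this adjustment is 29 ≥ 17, so +3): 29 + 3 = 32.
A5 applies: 32 − 3 = 29.
Level 29 exceeds the maximum of 25; capped at 25.
Final offense level: 25.
Criminal history: 4 prior points → Category 2 (2-4).
Level 25 falls in the 24-25 band.
Grid: Level 24-25 × Category 2 = 2280-2550 days.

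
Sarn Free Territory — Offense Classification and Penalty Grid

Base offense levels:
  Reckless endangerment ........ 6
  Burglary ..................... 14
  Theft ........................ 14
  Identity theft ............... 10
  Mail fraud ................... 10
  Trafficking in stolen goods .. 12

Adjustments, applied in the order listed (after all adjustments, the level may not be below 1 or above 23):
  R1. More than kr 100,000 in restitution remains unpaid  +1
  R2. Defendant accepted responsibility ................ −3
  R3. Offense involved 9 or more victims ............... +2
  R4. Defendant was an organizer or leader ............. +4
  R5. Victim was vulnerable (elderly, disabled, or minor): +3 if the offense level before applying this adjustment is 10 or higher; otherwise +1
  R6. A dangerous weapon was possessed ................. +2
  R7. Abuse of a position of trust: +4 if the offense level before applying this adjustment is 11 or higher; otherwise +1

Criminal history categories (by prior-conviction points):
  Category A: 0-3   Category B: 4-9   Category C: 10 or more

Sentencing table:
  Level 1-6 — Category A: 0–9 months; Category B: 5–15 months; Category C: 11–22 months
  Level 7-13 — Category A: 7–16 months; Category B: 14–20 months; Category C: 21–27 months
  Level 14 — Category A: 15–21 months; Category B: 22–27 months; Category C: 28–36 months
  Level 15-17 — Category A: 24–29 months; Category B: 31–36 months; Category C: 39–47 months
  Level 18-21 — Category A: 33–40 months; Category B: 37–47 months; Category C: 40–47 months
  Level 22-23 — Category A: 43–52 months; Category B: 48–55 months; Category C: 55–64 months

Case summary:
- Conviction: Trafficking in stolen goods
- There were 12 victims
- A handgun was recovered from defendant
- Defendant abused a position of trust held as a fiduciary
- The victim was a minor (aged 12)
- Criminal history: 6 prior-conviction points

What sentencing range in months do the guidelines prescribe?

48-55 months

Base offense level for trafficking in stolen goods: 12.
R1 does not apply.
R3 applies: 12 + 2 = 14.
R5 applies (level before this adjustment is 14 ≥ 10, so +3): 14 + 3 = 17.
R6 applies: 17 + 2 = 19.
R7 applies (level before this adjustment is 19 ≥ 11, so +4): 19 + 4 = 23.
Final offense level: 23.
Criminal history: 6 prior points → Category B (4-9).
Level 23 falls in the 22-23 band.
Grid: Level 22-23 × Category B = 48-55 months.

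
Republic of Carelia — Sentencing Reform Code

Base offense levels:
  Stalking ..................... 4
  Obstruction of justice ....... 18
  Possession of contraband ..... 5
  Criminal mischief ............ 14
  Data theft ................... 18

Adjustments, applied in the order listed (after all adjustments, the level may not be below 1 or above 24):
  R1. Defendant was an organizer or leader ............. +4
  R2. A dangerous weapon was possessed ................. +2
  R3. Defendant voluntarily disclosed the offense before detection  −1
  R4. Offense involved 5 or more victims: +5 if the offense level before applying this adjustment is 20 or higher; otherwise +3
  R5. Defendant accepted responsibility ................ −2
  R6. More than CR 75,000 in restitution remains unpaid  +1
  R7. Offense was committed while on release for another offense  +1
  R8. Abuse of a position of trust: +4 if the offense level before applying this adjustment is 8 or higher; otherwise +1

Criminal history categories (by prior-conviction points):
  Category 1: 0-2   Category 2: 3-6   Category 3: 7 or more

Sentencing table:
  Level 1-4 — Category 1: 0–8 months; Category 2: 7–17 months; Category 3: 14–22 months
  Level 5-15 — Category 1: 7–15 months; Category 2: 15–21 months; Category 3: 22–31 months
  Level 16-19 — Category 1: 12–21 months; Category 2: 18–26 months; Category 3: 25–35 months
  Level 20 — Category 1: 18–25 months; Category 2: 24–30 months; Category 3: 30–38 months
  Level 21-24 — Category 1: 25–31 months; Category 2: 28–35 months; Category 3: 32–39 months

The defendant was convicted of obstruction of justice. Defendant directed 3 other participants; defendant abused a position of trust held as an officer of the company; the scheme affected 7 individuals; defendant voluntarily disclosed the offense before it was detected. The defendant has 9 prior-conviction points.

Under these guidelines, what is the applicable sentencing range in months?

Base offense level for obstruction of justice: 18.
R1 applies: 18 + 4 = 22.
R2 does not apply.
R3 applies: 22 − 1 = 21.
R4 applies (level before this adjustment is 21 ≥ 20, so +5): 21 + 5 = 26.
R6 does not apply.
R8 applies (level before this adjustment is 26 ≥ 8, so +4): 26 + 4 = 30.
Level 30 exceeds the maximum of 24; capped at 24.
Final offense level: 24.
Criminal history: 9 prior points → Category 3 (7+).
Level 24 falls in the 21-24 band.
Grid: Level 21-24 × Category 3 = 32-39 months.

32-39 months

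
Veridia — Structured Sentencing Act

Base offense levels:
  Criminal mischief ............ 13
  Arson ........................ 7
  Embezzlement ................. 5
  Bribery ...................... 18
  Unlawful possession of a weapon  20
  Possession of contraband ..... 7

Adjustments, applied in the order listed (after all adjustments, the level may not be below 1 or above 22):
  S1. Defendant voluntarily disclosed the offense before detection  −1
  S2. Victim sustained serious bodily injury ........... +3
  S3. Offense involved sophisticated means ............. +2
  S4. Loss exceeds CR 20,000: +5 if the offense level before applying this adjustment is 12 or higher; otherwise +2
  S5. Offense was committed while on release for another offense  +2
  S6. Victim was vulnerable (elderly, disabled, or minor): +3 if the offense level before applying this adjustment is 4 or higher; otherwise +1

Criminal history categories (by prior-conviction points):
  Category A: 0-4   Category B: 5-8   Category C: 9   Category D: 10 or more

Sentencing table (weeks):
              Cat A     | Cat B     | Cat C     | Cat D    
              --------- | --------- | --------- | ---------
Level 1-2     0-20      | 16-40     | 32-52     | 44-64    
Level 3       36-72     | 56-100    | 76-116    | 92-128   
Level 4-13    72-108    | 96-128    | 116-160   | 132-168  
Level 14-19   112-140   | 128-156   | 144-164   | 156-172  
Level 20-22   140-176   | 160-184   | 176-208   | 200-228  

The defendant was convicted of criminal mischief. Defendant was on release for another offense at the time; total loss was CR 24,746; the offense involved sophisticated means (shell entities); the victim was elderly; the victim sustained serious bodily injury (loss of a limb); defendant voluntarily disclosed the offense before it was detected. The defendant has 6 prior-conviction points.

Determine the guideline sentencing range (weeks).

Base offense level for criminal mischief: 13.
S1 applies: 13 − 1 = 12.
S2 applies: 12 + 3 = 15.
S3 applies: 15 + 2 = 17.
S4 applies (level before this adjustment is 17 ≥ 12, so +5): 17 + 5 = 22.
S5 applies: 22 + 2 = 24.
S6 applies (level before this adjustment is 24 ≥ 4, so +3): 24 + 3 = 27.
Level 27 exceeds the maximum of 22; capped at 22.
Final offense level: 22.
Criminal history: 6 prior points → Category B (5-8).
Level 22 falls in the 20-22 band.
Grid: Level 20-22 × Category B = 160-184 weeks.

160-184 weeks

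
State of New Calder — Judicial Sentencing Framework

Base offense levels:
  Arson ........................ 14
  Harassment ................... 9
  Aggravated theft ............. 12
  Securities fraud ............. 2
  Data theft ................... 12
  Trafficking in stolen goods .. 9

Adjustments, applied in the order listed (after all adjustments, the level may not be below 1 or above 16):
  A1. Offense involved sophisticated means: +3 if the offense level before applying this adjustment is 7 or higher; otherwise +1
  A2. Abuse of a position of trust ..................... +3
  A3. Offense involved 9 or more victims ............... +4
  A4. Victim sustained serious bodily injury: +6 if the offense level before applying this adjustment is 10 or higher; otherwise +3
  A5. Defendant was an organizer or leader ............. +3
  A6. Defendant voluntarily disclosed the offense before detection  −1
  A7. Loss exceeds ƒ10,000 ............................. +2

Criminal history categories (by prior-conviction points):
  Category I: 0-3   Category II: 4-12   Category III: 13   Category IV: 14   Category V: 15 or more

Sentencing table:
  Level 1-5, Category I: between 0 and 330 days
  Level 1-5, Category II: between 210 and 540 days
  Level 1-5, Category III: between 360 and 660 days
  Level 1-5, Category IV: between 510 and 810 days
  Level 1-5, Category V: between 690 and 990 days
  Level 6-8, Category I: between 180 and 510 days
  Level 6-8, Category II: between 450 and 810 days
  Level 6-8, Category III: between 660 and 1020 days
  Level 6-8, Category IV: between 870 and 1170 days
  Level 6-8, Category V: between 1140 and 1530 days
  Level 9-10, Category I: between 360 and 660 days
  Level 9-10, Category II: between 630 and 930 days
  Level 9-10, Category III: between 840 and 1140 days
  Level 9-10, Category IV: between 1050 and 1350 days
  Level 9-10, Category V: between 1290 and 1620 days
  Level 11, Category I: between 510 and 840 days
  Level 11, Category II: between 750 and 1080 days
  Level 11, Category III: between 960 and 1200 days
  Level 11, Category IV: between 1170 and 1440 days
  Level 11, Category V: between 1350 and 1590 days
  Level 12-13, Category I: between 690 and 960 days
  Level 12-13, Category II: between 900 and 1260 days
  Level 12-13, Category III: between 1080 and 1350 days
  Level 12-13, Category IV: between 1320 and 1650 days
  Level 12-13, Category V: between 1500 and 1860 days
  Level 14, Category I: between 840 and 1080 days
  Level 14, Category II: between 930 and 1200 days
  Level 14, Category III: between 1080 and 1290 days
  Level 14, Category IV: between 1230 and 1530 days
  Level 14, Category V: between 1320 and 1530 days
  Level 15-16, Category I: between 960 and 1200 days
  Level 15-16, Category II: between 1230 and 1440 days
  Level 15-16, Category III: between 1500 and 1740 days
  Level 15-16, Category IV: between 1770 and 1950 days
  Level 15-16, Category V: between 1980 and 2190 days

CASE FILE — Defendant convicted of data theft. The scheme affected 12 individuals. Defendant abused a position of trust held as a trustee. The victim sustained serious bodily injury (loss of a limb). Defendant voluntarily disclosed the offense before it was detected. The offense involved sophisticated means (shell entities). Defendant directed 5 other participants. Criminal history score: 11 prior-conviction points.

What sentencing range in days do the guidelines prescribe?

1230-1440 days

Base offense level for data theft: 12.
A1 applies (level before this adjustment is 12 ≥ 7, so +3): 12 + 3 = 15.
A2 applies: 15 + 3 = 18.
A3 applies: 18 + 4 = 22.
A4 applies (level before this adjustment is 22 ≥ 10, so +6): 22 + 6 = 28.
A5 applies: 28 + 3 = 31.
A6 applies: 31 − 1 = 30.
A7 does not apply.
Level 30 exceeds the maximum of 16; capped at 16.
Final offense level: 16.
Criminal history: 11 prior points → Category II (4-12).
Level 16 falls in the 15-16 band.
Grid: Level 15-16 × Category II = 1230-1440 days.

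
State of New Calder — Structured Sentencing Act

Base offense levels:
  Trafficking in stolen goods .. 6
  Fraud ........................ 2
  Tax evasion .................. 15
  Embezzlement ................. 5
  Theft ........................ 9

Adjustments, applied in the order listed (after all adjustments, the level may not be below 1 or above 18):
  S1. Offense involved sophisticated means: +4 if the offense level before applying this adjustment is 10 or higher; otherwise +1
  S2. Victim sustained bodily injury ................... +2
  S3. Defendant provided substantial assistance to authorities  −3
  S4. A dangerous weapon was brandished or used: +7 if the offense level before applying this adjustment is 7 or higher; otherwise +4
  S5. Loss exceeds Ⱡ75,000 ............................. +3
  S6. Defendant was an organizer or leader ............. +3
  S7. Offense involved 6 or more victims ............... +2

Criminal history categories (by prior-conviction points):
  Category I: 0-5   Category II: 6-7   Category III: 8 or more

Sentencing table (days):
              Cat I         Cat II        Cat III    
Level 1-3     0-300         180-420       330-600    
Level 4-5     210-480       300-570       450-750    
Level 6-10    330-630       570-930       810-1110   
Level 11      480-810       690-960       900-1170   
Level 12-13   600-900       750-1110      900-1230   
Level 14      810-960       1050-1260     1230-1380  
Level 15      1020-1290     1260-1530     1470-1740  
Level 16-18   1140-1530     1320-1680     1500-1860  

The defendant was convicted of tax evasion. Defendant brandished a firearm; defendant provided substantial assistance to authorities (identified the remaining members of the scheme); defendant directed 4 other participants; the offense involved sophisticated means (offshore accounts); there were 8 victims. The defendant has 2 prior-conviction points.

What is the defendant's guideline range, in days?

Base offense level for tax evasion: 15.
S1 applies (level before this adjustment is 15 ≥ 10, so +4): 15 + 4 = 19.
S2 does not apply.
S3 applies: 19 − 3 = 16.
S4 applies (level before this adjustment is 16 ≥ 7, so +7): 16 + 7 = 23.
S6 applies: 23 + 3 = 26.
S7 applies: 26 + 2 = 28.
Level 28 exceeds the maximum of 18; capped at 18.
Final offense level: 18.
Criminal history: 2 prior points → Category I (0-5).
Level 18 falls in the 16-18 band.
Grid: Level 16-18 × Category I = 1140-1530 days.

1140-1530 days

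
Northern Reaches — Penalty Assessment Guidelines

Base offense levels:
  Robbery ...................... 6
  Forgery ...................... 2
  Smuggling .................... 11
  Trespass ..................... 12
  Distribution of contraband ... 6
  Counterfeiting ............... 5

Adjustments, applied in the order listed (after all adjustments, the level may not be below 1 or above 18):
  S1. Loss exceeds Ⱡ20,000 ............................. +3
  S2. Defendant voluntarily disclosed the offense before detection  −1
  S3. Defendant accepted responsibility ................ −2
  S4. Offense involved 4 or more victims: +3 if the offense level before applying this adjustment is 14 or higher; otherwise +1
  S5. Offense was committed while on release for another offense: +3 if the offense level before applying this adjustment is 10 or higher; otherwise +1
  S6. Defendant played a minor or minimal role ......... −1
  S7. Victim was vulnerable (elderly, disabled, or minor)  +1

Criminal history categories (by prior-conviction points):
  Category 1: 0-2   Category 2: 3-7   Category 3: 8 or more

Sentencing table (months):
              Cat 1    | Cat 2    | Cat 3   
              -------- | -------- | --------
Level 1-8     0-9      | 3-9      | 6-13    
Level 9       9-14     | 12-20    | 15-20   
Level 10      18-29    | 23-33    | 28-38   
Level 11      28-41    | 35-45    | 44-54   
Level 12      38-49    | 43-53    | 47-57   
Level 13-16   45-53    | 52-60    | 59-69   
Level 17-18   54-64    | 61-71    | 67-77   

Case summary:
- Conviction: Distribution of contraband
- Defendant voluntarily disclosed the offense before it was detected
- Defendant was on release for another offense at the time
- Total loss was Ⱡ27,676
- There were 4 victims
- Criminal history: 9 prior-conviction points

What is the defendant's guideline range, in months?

28-38 months

Base offense level for distribution of contraband: 6.
S1 applies: 6 + 3 = 9.
S2 applies: 9 − 1 = 8.
S3 does not apply.
S4 applies (level before this adjustment is 8 < 14, so +1): 8 + 1 = 9.
S5 applies (level before this adjustment is 9 < 10, so +1): 9 + 1 = 10.
S6 does not apply.
S7 does not apply.
Final offense level: 10.
Criminal history: 9 prior points → Category 3 (8+).
Level 10 falls in the 10 band.
Grid: Level 10 × Category 3 = 28-38 months.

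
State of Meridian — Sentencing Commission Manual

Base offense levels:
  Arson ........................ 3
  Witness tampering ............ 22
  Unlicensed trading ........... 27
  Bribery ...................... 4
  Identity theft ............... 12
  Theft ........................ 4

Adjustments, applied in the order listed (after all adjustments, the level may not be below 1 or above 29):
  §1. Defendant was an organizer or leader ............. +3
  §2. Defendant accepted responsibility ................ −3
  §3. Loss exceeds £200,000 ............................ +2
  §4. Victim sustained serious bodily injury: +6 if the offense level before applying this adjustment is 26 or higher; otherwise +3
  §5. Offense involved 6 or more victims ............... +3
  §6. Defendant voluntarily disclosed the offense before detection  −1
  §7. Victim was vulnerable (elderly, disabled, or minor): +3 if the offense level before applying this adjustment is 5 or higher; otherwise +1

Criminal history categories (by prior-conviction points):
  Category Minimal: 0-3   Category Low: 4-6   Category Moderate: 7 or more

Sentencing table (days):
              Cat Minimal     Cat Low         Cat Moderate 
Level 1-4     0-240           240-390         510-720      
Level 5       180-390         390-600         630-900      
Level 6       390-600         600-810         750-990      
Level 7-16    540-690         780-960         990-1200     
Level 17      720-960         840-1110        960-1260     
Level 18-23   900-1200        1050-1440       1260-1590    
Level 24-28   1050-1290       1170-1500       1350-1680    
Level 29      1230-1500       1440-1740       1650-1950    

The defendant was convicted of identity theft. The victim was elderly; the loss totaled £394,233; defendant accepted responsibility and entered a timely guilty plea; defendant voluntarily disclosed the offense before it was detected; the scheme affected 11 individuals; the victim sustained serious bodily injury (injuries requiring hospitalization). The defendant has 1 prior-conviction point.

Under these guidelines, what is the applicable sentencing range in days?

900-1200 days

Base offense level for identity theft: 12.
§1 does not apply.
§2 applies: 12 − 3 = 9.
§3 applies: 9 + 2 = 11.
§4 applies (level before this adjustment is 11 < 26, so +3): 11 + 3 = 14.
§5 applies: 14 + 3 = 17.
§6 applies: 17 − 1 = 16.
§7 applies (level before this adjustment is 16 ≥ 5, so +3): 16 + 3 = 19.
Final offense level: 19.
Criminal history: 1 prior point → Category Minimal (0-3).
Level 19 falls in the 18-23 band.
Grid: Level 18-23 × Category Minimal = 900-1200 days.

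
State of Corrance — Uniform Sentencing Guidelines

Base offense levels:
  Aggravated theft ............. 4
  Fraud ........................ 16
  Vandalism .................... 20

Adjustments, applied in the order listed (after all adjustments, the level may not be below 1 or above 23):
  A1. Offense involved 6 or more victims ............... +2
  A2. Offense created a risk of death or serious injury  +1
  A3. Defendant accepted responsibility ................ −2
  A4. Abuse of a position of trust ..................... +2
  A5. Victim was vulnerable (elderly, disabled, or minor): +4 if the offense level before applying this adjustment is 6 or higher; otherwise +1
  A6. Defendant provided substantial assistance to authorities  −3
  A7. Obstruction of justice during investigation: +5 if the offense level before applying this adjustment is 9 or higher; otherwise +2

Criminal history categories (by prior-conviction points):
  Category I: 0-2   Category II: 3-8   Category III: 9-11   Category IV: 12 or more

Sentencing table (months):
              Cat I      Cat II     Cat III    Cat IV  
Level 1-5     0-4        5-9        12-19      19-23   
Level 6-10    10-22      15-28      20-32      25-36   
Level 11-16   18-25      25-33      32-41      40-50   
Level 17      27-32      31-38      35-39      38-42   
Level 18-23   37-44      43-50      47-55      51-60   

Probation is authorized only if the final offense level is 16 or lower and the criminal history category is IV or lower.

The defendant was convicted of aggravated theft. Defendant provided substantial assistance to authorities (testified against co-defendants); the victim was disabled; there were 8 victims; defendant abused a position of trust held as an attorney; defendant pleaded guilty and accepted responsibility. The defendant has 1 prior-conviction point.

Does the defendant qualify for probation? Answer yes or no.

Yes

Base offense level for aggravated theft: 4.
A1 applies: 4 + 2 = 6.
A3 applies: 6 − 2 = 4.
A4 applies: 4 + 2 = 6.
A5 applies (level before this adjustment is 6 ≥ 6, so +4): 6 + 4 = 10.
A6 applies: 10 − 3 = 7.
Final offense level: 7.
Criminal history: 1 prior point → Category I (0-2).
Level 7 falls in the 6-10 band.
Grid: Level 6-10 × Category I = 10-22 months.
Probation check: level 7 ≤ 16 and category I ≤ IV → eligible.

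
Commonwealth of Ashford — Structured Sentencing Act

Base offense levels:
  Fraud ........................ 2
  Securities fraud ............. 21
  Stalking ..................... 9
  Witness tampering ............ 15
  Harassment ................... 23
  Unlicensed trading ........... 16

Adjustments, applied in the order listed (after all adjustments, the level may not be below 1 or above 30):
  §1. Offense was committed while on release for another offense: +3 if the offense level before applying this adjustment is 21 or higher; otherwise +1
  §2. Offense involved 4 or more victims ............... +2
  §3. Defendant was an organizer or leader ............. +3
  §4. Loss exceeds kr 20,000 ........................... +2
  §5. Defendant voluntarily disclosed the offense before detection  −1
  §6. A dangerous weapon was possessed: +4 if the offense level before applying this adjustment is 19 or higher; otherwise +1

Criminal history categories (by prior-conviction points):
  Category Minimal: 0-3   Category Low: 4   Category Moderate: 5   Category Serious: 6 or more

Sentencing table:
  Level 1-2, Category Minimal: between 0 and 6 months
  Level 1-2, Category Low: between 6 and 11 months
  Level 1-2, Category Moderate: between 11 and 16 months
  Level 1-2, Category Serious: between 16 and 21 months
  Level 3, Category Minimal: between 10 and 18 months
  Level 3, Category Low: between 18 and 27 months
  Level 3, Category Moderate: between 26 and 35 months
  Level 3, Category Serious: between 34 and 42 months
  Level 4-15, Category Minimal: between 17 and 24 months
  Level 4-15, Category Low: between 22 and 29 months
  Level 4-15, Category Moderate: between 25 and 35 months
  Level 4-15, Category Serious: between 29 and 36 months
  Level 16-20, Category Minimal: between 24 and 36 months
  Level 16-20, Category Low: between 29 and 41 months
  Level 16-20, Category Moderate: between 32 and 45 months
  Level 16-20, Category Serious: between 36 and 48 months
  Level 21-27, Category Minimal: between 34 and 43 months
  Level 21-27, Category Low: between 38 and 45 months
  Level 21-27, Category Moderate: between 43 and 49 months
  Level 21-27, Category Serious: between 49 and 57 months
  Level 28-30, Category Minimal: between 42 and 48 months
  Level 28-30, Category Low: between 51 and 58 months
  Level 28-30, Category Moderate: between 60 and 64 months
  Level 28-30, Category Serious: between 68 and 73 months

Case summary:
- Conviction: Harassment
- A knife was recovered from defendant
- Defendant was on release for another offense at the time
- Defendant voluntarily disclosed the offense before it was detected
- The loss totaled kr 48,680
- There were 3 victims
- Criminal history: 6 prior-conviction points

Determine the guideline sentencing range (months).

68-73 months

Base offense level for harassment: 23.
§1 applies (level before this adjustment is 23 ≥ 21, so +3): 23 + 3 = 26.
§3 does not apply.
§4 applies: 26 + 2 = 28.
§5 applies: 28 − 1 = 27.
§6 applies (level before this adjustment is 27 ≥ 19, so +4): 27 + 4 = 31.
Level 31 exceeds the maximum of 30; capped at 30.
Final offense level: 30.
Criminal history: 6 prior points → Category Serious (6+).
Level 30 falls in the 28-30 band.
Grid: Level 28-30 × Category Serious = 68-73 months.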